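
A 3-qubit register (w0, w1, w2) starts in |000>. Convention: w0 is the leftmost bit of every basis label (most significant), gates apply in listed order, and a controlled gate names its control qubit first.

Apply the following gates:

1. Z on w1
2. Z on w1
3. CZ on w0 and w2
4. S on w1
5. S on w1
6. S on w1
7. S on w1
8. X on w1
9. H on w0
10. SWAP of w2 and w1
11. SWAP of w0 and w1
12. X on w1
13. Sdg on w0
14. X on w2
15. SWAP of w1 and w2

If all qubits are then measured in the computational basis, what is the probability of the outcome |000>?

Outcome |000> occurs with probability 1/2. Key observation: steps 4-7 multiply out to the identity, so the circuit reduces to the remaining gates.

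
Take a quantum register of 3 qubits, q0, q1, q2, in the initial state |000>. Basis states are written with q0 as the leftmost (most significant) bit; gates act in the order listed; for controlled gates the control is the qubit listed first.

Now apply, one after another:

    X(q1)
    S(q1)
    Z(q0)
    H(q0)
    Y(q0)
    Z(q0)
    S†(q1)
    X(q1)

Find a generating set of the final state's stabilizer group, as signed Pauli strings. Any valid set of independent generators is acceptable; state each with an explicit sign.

The stabilizer group can be generated by +XII, +IZI, +IIZ, among other valid generating sets.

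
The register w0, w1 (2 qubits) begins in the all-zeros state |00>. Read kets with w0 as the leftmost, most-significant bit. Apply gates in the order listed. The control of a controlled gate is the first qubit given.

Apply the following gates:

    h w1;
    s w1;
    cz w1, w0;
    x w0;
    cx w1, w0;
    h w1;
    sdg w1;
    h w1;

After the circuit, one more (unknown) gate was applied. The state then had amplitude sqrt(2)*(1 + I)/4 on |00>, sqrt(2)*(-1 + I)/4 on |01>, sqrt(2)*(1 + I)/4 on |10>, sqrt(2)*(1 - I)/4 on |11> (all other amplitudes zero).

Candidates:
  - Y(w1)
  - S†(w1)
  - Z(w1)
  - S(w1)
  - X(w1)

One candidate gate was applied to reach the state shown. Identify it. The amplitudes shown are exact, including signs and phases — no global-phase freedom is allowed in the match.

It was X(w1) that produced the state shown.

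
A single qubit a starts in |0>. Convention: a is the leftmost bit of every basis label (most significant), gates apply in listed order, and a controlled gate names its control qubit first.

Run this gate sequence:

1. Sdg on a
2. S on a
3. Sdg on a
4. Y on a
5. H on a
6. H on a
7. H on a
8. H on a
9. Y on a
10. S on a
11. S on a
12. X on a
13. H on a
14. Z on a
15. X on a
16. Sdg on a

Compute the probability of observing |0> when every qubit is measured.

A full measurement returns |0> with probability 1/2. Key observation: the block from step 4 through step 9 cancels to the identity and can be dropped.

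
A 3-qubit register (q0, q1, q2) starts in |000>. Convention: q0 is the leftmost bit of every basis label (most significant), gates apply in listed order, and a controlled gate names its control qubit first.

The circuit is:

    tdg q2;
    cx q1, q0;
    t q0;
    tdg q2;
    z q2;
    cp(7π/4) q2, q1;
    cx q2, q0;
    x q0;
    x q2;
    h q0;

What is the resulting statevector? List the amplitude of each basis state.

The final amplitudes are sqrt(2)/2 on |001>, -sqrt(2)/2 on |101>, and 0 on every other basis state.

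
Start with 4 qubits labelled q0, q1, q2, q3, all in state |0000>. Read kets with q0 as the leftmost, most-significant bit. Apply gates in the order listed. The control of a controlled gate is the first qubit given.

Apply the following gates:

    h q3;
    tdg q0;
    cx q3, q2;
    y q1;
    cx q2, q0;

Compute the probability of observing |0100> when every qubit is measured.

Outcome |0100> occurs with probability 1/2.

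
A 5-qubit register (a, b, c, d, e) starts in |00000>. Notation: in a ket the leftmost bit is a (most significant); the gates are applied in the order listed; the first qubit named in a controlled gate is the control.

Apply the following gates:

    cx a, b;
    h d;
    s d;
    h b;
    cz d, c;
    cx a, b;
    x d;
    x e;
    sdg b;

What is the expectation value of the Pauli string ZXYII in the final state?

In the final state, ZXYII has expectation 0.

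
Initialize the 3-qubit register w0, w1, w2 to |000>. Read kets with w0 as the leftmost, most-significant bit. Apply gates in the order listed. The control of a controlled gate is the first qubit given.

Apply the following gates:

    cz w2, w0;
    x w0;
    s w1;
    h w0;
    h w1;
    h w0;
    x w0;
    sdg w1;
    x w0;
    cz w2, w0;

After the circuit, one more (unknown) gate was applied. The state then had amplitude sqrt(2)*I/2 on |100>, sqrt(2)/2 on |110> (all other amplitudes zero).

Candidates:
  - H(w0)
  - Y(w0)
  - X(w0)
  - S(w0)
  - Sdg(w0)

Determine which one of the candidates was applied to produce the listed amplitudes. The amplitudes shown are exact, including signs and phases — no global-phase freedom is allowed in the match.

The unique candidate consistent with the amplitudes is S(w0).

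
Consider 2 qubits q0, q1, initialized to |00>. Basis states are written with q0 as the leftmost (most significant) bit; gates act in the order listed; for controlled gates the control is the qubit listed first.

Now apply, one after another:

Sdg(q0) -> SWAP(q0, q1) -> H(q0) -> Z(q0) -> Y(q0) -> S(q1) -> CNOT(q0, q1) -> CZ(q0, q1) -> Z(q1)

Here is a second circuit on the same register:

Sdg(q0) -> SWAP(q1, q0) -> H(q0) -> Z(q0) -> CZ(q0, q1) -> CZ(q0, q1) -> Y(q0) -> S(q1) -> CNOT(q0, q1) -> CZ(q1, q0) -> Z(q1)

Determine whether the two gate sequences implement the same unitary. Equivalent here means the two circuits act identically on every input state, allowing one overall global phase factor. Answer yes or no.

Yes: on every input state the two circuits agree up to one overall phase factor.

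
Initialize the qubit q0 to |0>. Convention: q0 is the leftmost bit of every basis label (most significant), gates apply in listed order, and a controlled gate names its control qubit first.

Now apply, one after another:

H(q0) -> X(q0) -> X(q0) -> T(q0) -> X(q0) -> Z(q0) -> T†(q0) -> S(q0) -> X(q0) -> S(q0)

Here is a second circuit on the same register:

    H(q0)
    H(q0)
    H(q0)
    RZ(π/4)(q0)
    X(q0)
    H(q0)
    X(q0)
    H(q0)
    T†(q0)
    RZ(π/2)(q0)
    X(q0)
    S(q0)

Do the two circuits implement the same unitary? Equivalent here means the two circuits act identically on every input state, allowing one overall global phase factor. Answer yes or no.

Yes, they are equivalent — the unitaries differ by at most a global phase.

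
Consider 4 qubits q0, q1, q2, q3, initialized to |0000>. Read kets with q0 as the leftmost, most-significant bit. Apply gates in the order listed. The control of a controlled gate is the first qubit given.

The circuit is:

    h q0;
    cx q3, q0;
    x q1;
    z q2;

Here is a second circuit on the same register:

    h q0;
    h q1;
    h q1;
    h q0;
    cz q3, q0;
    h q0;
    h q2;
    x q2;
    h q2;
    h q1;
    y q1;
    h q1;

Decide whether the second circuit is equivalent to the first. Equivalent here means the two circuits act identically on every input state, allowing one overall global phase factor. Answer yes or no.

No — the two circuits implement different unitaries, even allowing a global phase.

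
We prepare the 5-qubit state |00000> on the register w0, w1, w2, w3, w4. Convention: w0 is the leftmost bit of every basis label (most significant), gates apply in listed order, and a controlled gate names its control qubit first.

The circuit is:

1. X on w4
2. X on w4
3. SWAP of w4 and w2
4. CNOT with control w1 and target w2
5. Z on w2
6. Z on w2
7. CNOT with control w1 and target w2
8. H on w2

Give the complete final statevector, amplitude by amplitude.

The final amplitudes are sqrt(2)/2 on |00000>, sqrt(2)/2 on |00100>, and 0 on every other basis state.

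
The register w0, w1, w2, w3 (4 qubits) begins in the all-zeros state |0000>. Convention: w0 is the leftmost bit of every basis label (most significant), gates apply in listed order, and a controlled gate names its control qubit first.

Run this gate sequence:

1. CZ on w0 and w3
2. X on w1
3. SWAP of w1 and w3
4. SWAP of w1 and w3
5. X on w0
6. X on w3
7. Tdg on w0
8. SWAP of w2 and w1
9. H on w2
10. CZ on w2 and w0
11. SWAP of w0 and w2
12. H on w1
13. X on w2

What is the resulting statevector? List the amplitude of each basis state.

The final amplitudes are -exp(3*I*pi/4)/2 on |0001>, -exp(3*I*pi/4)/2 on |0101>, -exp(3*I*pi/4)/2 on |1001>, -exp(3*I*pi/4)/2 on |1101>, and 0 on every other basis state. Key observation: steps 3-4 multiply out to the identity, so the circuit reduces to the remaining gates.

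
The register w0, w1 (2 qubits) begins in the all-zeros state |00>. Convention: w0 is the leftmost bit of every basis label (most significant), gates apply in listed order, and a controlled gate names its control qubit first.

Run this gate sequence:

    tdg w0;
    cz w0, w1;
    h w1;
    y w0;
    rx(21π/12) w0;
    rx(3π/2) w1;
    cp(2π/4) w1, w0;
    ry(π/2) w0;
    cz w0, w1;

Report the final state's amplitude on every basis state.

The final amplitudes are -sqrt(2)*sqrt(2 - sqrt(2))/8 + sqrt(2)*sqrt(sqrt(2) + 2)/8 - sqrt(2)*I*sqrt(sqrt(2) + 2)/8 - sqrt(2)*I*sqrt(2 - sqrt(2))/8 on |00>, sqrt(2)*I*(1 - I)*(-sqrt(2 - sqrt(2)) + sqrt(sqrt(2) + 2))/8 on |01>, -sqrt(2)*sqrt(sqrt(2) + 2)/8 - sqrt(2)*sqrt(2 - sqrt(2))/8 - sqrt(2)*I*sqrt(2 - sqrt(2))/8 + sqrt(2)*I*sqrt(sqrt(2) + 2)/8 on |10>, sqrt(2)*I*(1 - I)*(sqrt(2 - sqrt(2)) + sqrt(sqrt(2) + 2))/8 on |11>.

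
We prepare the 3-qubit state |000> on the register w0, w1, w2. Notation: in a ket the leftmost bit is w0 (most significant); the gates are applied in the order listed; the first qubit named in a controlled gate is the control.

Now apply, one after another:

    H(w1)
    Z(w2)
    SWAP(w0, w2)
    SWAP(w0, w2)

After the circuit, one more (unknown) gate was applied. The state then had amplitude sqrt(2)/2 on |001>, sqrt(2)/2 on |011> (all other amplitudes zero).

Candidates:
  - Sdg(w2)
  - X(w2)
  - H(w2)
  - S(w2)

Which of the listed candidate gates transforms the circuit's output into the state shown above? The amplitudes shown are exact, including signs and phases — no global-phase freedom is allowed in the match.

It was X(w2) that produced the state shown. Key observation: the block from step 3 through step 4 cancels to the identity and can be dropped.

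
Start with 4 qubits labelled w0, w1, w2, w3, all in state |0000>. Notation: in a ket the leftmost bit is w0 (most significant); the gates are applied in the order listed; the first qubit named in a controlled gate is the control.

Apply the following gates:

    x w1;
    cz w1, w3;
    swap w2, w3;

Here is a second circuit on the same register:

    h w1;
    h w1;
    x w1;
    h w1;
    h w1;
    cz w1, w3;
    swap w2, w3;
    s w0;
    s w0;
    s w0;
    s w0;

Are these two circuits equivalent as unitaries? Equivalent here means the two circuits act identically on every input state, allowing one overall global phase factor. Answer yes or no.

Yes — the two circuits implement the same unitary up to a global phase.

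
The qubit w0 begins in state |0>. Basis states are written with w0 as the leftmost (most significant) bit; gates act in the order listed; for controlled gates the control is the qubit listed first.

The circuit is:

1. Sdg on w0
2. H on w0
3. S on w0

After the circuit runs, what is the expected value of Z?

In the final state, Z has expectation 0.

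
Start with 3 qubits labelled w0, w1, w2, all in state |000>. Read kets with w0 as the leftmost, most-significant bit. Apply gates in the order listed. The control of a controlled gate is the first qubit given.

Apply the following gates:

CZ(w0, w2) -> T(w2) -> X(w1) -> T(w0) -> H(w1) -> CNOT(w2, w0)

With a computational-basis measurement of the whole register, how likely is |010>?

The probability of measuring |010> is 1/2.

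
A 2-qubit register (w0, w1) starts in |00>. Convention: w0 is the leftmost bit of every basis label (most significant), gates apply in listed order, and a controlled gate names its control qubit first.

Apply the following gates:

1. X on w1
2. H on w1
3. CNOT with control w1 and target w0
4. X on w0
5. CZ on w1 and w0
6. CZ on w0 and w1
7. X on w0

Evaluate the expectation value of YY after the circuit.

The expectation value of YY is 1.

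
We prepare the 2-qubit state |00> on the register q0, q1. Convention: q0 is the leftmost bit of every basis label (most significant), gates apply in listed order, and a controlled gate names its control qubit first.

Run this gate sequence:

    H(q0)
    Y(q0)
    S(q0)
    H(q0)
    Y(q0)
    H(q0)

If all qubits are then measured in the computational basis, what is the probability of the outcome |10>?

The probability of measuring |10> is 1/2.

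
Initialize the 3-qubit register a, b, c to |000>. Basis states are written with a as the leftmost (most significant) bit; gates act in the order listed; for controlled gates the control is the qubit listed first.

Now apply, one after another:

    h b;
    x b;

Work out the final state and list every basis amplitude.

The final amplitudes are sqrt(2)/2 on |000>, sqrt(2)/2 on |010>, and 0 on every other basis state.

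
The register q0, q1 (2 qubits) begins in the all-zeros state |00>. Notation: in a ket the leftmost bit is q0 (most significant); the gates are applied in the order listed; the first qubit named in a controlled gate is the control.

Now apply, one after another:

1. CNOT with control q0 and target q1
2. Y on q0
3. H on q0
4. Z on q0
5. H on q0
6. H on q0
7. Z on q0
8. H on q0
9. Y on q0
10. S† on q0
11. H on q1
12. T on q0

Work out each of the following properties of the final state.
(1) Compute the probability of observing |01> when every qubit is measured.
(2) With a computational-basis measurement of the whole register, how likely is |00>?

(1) A full measurement returns |01> with probability 1/2.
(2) The probability of measuring |00> is 1/2.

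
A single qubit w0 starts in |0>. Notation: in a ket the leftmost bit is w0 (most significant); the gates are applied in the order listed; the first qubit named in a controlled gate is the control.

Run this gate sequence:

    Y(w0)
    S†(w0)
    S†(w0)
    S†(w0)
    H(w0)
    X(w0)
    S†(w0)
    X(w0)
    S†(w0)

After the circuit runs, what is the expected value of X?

The observable X averages to -1.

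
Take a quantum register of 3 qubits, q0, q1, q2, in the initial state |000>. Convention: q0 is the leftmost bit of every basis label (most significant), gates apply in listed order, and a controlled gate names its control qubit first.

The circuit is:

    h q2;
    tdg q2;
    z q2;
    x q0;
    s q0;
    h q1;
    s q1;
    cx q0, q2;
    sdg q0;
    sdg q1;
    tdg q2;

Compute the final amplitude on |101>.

The amplitude on |101> is -exp(3*I*pi/4)/2.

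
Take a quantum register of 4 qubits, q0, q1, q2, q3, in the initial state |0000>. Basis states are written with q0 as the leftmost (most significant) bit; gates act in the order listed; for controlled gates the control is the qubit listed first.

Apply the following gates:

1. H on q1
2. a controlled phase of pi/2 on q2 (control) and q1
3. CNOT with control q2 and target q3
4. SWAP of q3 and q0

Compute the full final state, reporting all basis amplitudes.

After the circuit, the state carries amplitude sqrt(2)/2 on |0000>, sqrt(2)/2 on |0100>, and 0 on every other basis state.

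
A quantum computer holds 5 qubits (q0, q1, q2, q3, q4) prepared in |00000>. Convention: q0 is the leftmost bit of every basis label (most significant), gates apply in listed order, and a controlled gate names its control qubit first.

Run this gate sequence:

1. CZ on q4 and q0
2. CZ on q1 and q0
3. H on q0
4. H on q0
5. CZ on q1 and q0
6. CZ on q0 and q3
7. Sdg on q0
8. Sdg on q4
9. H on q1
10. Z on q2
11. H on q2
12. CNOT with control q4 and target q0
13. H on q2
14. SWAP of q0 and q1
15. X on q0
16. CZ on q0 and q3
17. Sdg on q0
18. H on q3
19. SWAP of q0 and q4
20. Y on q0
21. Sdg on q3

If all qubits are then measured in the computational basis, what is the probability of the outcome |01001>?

A full measurement returns |01001> with probability 0. Key observation: gates 2-5 undo each other exactly, leaving only the rest of the circuit to track.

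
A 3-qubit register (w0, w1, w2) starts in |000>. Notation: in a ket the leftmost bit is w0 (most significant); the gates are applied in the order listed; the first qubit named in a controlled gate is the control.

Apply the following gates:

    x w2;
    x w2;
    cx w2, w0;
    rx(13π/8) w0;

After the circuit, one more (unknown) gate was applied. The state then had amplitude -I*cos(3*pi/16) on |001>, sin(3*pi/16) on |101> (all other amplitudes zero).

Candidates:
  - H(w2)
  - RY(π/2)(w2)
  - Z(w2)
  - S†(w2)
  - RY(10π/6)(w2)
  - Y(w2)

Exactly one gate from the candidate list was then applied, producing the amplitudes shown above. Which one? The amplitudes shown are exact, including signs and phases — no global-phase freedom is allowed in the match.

It was Y(w2) that produced the state shown. Key observation: steps 1-2 multiply out to the identity, so the circuit reduces to the remaining gates.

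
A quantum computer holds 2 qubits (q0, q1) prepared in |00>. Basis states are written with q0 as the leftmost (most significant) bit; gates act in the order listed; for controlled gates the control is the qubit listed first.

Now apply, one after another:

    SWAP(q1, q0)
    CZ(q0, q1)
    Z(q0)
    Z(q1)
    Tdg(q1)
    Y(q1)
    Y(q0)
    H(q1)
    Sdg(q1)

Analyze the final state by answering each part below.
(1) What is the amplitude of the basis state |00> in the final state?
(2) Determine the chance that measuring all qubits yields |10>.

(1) The amplitude on |00> is 0.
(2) Outcome |10> occurs with probability 1/2.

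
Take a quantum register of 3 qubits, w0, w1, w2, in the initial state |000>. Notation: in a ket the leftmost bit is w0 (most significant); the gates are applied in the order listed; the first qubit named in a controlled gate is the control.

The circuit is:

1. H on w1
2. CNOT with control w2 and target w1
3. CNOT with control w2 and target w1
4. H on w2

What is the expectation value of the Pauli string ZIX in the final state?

The observable ZIX averages to 1. Key observation: the block from step 2 through step 3 cancels to the identity and can be dropped.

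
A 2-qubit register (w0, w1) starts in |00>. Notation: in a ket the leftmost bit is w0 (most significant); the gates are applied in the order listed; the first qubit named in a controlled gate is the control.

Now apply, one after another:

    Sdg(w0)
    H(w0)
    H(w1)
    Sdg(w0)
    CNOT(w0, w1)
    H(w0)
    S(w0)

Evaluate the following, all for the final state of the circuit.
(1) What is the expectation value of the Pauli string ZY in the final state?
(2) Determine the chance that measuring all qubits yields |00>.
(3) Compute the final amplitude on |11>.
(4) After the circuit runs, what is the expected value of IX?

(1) In the final state, ZY has expectation 0.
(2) Outcome |00> occurs with probability 1/4.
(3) The final state's coefficient on |11> equals sqrt(2)*(-1 + I)/4.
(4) In the final state, IX has expectation 1.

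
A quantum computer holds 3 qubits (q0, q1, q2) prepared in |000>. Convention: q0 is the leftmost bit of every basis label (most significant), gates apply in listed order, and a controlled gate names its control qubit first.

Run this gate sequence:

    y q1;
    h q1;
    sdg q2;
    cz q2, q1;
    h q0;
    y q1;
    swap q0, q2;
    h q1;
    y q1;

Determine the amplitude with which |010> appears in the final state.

The final state's coefficient on |010> equals -sqrt(2)*I/2.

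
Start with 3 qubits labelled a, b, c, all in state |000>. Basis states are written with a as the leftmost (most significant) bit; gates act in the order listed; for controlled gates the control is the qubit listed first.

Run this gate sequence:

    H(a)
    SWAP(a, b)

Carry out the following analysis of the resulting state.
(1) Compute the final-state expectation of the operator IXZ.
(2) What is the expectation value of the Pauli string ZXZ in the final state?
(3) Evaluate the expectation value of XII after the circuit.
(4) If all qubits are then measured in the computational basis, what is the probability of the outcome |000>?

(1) The observable IXZ averages to 1.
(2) The observable ZXZ averages to 1.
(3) The expectation value of XII is 0.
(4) A full measurement returns |000> with probability 1/2.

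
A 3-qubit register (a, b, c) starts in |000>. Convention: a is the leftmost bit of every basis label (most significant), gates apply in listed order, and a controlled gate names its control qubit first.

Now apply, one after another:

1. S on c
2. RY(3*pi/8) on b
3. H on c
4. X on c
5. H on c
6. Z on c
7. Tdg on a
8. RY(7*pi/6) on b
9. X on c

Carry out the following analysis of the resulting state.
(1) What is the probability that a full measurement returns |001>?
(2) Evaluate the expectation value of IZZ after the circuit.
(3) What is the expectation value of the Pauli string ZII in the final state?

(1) Outcome |001> occurs with probability -sqrt(6 - 3*sqrt(2))/8 + sqrt(sqrt(2) + 2)/8 + 1/2. Key observation: steps 3-6 multiply out to the identity, so the circuit reduces to the remaining gates.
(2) In the final state, IZZ has expectation -sqrt(sqrt(2) + 2)/4 + sqrt(6 - 3*sqrt(2))/4.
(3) The expectation value of ZII is 1.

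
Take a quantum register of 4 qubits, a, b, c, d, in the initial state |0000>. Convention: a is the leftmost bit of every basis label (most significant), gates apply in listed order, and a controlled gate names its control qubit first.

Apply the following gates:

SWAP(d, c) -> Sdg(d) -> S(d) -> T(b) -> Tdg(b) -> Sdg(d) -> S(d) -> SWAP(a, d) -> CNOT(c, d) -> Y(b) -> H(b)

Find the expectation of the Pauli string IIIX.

In the final state, IIIX has expectation 0. Key observation: the block from step 2 through step 7 cancels to the identity and can be dropped.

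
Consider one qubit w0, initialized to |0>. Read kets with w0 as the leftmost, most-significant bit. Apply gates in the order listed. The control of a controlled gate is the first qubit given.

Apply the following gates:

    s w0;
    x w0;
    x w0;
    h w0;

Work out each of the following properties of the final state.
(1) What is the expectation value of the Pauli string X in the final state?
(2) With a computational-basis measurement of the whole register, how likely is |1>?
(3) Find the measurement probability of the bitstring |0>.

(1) In the final state, X has expectation 1. Key observation: the block from step 2 through step 3 cancels to the identity and can be dropped.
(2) Outcome |1> occurs with probability 1/2.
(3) Outcome |0> occurs with probability 1/2.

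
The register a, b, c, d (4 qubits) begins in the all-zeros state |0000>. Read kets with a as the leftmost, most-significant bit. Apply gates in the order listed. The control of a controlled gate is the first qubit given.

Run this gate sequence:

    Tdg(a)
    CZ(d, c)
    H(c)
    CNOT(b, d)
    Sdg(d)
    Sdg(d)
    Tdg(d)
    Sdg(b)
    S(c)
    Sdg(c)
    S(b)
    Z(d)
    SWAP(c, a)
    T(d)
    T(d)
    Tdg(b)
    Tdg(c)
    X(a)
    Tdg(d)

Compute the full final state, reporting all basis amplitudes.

The resulting statevector has amplitude sqrt(2)/2 on |0000>, sqrt(2)/2 on |1000>, and 0 on every other basis state.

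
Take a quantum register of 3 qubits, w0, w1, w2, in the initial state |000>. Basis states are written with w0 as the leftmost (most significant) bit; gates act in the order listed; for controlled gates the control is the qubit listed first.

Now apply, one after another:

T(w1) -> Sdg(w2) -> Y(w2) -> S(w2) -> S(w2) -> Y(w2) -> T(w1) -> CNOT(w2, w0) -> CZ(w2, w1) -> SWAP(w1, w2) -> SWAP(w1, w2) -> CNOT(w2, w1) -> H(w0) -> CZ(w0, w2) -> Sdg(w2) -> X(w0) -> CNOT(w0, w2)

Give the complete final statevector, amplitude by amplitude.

The resulting statevector has amplitude -sqrt(2)/2 on |000>, -sqrt(2)/2 on |101>, and 0 on every other basis state.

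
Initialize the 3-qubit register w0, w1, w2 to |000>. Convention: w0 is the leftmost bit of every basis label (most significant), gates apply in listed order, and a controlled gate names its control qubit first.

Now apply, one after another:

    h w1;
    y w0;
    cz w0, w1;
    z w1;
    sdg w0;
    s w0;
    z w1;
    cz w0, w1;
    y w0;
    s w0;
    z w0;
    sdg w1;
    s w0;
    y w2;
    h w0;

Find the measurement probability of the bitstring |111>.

Outcome |111> occurs with probability 1/4. Key observation: the block from step 2 through step 9 cancels to the identity and can be dropped.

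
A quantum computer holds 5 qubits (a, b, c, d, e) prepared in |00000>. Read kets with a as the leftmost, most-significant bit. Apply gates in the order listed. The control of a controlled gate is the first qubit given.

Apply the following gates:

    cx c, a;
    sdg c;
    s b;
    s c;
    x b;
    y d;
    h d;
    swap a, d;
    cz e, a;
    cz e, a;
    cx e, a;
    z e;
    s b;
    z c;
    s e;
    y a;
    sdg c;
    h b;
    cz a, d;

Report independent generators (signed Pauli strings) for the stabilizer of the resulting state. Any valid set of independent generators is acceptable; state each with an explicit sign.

The stabilizer group can be generated by +XIIII, -IXIII, +IIZII, +IIIZI, +IIIIZ, among other valid generating sets.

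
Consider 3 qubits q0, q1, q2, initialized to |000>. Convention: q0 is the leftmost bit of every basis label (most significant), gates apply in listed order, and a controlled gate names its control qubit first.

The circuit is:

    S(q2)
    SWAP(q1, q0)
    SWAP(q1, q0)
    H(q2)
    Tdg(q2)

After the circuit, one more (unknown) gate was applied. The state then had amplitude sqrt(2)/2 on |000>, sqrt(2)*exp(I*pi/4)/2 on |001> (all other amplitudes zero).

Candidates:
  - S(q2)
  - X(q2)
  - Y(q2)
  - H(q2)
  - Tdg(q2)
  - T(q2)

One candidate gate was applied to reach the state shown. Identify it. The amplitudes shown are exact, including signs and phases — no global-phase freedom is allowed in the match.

It was S(q2) that produced the state shown. Key observation: gates 2-3 undo each other exactly, leaving only the rest of the circuit to track.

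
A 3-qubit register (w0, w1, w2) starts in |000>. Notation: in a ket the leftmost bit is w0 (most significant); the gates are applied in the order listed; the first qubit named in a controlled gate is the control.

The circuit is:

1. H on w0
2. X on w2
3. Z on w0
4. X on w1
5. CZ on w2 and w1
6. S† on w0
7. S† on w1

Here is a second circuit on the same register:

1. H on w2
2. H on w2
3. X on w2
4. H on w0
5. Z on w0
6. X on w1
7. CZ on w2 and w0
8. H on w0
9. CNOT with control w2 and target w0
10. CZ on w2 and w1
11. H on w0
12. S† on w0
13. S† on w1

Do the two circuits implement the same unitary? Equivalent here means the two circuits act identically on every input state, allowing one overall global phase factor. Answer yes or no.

Yes — the two circuits implement the same unitary up to a global phase.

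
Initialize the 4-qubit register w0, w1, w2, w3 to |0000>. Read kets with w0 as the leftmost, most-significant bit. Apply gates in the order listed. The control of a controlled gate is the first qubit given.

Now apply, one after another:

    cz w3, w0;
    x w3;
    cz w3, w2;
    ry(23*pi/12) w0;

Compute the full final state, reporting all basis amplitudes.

The final amplitudes are -sqrt(3*sqrt(2) + 6)/4 - sqrt(2 - sqrt(2))/4 on |0001>, -sqrt(6 - 3*sqrt(2))/4 + sqrt(sqrt(2) + 2)/4 on |1001>, and 0 on every other basis state.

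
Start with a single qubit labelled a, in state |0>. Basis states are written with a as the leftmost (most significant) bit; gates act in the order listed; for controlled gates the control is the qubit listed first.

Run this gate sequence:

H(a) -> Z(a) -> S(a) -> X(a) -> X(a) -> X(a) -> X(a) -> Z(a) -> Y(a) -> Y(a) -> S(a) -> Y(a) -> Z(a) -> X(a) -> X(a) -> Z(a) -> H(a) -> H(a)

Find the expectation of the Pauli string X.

In the final state, X has expectation 1. Key observation: gates 4-7 undo each other exactly, leaving only the rest of the circuit to track.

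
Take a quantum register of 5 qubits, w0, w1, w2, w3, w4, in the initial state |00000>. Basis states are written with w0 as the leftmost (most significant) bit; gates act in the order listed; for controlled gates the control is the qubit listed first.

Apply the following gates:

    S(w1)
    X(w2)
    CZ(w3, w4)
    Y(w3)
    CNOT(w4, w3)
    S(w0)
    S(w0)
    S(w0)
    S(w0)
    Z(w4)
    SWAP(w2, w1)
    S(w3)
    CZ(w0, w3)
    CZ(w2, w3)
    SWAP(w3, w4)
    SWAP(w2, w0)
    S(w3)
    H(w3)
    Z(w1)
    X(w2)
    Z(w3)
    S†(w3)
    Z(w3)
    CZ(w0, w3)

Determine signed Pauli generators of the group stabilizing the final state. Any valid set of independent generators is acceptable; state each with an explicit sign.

The stabilizer group can be generated by -IIIYI, +ZIIII, -IZIII, -IIZII, -IIIIZ, among other valid generating sets. Key observation: the block from step 6 through step 9 cancels to the identity and can be dropped.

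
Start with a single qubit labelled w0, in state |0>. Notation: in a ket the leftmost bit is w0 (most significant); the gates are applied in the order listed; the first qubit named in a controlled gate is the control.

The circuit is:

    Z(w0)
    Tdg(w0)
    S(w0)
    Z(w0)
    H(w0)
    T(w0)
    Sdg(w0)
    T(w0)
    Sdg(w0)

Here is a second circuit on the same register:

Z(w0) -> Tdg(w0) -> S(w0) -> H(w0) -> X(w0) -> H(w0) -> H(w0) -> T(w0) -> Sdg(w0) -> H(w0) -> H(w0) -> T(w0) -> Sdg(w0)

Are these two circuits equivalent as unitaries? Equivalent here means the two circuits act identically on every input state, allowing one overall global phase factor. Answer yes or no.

Yes: on every input state the two circuits agree up to one overall phase factor.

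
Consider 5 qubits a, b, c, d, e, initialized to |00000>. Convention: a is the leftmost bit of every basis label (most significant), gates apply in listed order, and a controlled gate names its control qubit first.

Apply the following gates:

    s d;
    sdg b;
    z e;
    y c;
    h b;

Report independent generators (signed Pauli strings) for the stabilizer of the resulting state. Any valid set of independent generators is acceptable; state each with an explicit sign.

The final state is stabilized by the group generated by +IXIII, +ZIIII, -IIZII, +IIIZI, +IIIIZ; other independent generating sets are equally valid.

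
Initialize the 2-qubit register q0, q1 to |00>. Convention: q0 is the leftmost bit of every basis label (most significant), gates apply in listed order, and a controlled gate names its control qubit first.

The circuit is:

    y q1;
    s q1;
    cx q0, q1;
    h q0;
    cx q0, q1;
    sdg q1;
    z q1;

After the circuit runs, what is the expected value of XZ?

In the final state, XZ has expectation 0.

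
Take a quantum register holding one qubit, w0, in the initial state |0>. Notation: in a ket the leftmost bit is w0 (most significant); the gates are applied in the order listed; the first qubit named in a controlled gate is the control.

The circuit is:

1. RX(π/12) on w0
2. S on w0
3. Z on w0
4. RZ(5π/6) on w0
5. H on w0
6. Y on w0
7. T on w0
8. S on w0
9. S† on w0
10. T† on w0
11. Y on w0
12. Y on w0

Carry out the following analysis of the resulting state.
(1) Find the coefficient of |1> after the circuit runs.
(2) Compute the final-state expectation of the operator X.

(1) The final state's coefficient on |1> equals (sqrt(4 - 2*sqrt(2))/8 + sqrt(6*sqrt(2) + 12)/8 - sqrt(2*sqrt(2) + 4)*exp(5*I*pi/6)/8 + sqrt(12 - 6*sqrt(2))*exp(5*I*pi/6)/8)*exp(I*pi/12). Key observation: steps 6-11 multiply out to the identity, so the circuit reduces to the remaining gates.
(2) The expectation value of X is -sqrt(6)/4 - sqrt(2)/4.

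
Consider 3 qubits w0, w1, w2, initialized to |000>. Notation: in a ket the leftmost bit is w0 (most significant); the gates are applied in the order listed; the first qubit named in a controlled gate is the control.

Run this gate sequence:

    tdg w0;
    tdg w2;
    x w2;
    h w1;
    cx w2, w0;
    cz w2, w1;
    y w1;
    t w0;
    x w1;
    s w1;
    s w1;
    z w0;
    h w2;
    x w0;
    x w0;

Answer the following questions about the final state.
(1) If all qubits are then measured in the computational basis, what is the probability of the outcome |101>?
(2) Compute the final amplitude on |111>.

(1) The probability of measuring |101> is 1/4. Key observation: steps 14-15 multiply out to the identity, so the circuit reduces to the remaining gates.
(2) The amplitude on |111> is -exp(3*I*pi/4)/2.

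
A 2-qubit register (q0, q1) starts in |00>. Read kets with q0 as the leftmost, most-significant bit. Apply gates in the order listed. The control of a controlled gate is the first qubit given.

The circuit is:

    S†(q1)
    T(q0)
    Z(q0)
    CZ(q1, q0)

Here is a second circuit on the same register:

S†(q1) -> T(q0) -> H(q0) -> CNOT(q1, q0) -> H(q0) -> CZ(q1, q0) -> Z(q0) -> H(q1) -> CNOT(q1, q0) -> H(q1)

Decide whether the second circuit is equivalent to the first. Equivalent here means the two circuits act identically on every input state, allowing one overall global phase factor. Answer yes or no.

No, they are not equivalent — no single phase factor reconciles the two unitaries.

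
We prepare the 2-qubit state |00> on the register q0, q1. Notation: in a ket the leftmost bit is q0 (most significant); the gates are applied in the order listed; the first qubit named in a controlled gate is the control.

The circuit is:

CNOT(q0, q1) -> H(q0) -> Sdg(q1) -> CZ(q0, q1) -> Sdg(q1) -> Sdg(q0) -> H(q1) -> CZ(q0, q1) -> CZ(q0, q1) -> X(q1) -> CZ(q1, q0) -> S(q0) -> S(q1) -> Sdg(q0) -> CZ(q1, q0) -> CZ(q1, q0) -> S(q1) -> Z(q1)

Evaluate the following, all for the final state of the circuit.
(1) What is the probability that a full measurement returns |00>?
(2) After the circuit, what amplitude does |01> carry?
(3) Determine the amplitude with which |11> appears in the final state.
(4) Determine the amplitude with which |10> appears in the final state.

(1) Outcome |00> occurs with probability 1/4.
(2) The final state's coefficient on |01> equals 1/2.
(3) The amplitude on |11> is I/2.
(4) The amplitude on |10> is -I/2.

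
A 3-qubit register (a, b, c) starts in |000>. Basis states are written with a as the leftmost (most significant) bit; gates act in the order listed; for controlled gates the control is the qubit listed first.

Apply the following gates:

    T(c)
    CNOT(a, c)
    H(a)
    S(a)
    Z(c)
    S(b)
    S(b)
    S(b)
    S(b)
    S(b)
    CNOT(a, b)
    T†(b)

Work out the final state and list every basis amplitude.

The resulting statevector has amplitude sqrt(2)/2 on |000>, sqrt(2)*exp(I*pi/4)/2 on |110>, and 0 on every other basis state. Key observation: the block from step 6 through step 9 cancels to the identity and can be dropped.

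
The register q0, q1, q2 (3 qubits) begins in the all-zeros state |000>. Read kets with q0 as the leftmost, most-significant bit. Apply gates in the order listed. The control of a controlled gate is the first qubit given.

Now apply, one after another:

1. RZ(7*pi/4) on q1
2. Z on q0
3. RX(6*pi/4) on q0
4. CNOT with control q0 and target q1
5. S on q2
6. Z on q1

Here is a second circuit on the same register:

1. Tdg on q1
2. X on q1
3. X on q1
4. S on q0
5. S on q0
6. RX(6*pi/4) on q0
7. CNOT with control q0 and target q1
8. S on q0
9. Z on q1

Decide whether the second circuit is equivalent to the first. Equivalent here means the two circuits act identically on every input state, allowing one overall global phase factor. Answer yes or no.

No — the two circuits implement different unitaries, even allowing a global phase.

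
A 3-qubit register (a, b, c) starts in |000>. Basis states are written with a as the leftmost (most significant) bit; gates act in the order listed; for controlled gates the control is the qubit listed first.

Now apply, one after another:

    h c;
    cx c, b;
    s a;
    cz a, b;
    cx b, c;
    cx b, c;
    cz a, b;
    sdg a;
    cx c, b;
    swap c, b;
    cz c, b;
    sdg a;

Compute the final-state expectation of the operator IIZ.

In the final state, IIZ has expectation 1. Key observation: gates 2-9 undo each other exactly, leaving only the rest of the circuit to track.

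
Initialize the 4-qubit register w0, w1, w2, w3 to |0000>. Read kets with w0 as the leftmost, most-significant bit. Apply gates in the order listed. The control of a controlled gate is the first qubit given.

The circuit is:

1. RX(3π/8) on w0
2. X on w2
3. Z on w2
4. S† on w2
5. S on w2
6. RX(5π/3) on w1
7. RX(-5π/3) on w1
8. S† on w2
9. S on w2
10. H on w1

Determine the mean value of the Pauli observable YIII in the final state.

The expectation value of YIII is -sqrt(sqrt(2) + 2)/2.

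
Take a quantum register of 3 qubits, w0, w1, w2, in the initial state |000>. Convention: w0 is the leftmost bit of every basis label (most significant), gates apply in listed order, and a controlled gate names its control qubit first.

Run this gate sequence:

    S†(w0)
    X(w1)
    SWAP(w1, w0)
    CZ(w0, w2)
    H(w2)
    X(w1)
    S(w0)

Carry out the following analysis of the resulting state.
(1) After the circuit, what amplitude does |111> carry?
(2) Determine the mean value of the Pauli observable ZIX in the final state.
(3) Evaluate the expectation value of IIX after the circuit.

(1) The final state's coefficient on |111> equals sqrt(2)*I/2.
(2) In the final state, ZIX has expectation -1.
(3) The observable IIX averages to 1.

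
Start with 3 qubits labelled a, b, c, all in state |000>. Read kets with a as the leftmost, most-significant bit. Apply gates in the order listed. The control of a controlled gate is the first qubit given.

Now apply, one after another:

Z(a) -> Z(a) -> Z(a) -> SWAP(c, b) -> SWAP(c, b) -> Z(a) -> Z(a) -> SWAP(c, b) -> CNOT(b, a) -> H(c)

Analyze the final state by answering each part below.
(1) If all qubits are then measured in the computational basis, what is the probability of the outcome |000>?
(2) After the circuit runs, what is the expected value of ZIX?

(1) The probability of measuring |000> is 1/2. Key observation: steps 2-7 multiply out to the identity, so the circuit reduces to the remaining gates.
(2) The observable ZIX averages to 1.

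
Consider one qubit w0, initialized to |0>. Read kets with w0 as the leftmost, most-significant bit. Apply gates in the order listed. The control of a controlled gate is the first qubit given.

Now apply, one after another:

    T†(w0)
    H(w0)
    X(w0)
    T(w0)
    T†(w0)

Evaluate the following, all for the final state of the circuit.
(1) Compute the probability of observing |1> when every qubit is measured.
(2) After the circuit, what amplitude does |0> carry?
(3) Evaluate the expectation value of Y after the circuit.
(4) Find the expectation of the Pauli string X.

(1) The probability of measuring |1> is 1/2.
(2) |0> carries amplitude sqrt(2)/2 in the final state.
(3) The observable Y averages to 0.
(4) In the final state, X has expectation 1.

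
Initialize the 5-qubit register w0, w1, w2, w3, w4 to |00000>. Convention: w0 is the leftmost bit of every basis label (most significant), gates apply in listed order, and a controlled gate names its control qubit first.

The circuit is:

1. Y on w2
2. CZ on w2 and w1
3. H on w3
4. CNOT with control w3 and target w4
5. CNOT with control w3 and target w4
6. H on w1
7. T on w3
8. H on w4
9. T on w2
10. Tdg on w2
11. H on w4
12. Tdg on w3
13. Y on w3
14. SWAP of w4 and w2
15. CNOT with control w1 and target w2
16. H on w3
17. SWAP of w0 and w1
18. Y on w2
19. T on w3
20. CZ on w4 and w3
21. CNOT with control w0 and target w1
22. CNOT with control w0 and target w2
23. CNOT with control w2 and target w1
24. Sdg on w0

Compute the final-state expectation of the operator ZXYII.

The observable ZXYII averages to 0.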